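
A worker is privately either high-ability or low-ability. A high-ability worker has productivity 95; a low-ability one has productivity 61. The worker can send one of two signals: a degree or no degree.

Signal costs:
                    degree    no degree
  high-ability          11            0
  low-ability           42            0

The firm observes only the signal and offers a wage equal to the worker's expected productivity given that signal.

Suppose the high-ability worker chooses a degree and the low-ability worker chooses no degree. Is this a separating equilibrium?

If types separate, degree earns payment 95 and no degree earns 61.
High-ability: degree gives 95 − 11 = 84; no degree gives 61 − 0 = 61. No deviation. ✓
Low-ability: no degree gives 61 − 0 = 61; degree gives 95 − 42 = 53. No deviation. ✓
Neither type gains from mimicking the other.

Yes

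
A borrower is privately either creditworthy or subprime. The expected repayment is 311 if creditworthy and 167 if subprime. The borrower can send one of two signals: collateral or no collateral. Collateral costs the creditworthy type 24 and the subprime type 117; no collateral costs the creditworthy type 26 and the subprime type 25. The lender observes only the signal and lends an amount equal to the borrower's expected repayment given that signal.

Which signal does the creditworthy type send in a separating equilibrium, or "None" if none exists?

Try creditworthy → collateral, subprime → no collateral:
  If types separate, collateral earns payment 311 and no collateral earns 167.
  Creditworthy: collateral gives 311 − 24 = 287; no collateral gives 167 − 26 = 141. No deviation. ✓
  Subprime: no collateral gives 167 − 25 = 142; collateral gives 311 − 117 = 194. Would deviate. ✗
Try creditworthy → no collateral, subprime → collateral:
  If types separate, no collateral earns payment 311 and collateral earns 167.
  Creditworthy: no collateral gives 311 − 26 = 285; collateral gives 167 − 24 = 143. No deviation. ✓
  Subprime: collateral gives 167 − 117 = 50; no collateral gives 311 − 25 = 286. Would deviate. ✗
Neither assignment is incentive-compatible.

None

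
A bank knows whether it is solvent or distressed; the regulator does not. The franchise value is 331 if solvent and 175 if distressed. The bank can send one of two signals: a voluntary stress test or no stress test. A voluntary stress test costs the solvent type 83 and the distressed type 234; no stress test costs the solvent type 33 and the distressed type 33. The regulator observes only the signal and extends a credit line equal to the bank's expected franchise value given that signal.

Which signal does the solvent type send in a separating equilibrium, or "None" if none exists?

stress test

Try solvent → stress test, distressed → no stress test:
  Under separation the regulator infers type exactly: stress test → solvent (pays 331), no stress test → distressed (pays 175).
  Solvent: stress test gives 331 − 83 = 248; no stress test gives 175 − 33 = 142. No deviation. ✓
  Distressed: no stress test gives 175 − 33 = 142; stress test gives 331 − 234 = 97. No deviation. ✓
Both hold — the solvent type sends stress test.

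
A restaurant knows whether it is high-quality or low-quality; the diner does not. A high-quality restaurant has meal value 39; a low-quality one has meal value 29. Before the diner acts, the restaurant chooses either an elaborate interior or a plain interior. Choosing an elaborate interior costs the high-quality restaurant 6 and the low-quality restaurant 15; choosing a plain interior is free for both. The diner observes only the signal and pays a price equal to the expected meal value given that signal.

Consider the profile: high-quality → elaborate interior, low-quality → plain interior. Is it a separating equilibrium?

Yes

If types separate, elaborate interior earns payment 39 and plain interior earns 29.
High-quality: elaborate interior gives 39 − 6 = 33; plain interior gives 29 − 0 = 29. No deviation. ✓
Low-quality: plain interior gives 29 − 0 = 29; elaborate interior gives 39 − 15 = 24. No deviation. ✓
Both incentive constraints hold.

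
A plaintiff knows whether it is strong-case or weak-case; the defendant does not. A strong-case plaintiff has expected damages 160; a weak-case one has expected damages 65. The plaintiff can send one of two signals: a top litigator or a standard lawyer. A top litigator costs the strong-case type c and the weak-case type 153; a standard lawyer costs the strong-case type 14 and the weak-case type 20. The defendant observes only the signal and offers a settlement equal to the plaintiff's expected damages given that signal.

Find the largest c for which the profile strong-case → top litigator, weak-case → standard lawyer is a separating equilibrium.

109

Under separation: top litigator → strong-case (pays 160); standard lawyer → weak-case (pays 65).
Weak-case: 65 − 20 = 45 ≥ 160 − 153 = 7. Holds regardless of c. ✓
Strong-case: 160 − c ≥ 65 − 14, so c ≤ 160 − 51 = 109.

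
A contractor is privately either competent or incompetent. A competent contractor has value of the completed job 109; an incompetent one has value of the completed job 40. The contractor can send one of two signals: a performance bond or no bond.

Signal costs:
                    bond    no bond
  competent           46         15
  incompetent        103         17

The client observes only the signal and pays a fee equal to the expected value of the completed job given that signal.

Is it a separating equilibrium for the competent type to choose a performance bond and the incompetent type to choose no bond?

Yes

If types separate, bond earns payment 109 and no bond earns 40.
Competent: bond gives 109 − 46 = 63; no bond gives 40 − 15 = 25. No deviation. ✓
Incompetent: no bond gives 40 − 17 = 23; bond gives 109 − 103 = 6. No deviation. ✓
Both incentive constraints hold.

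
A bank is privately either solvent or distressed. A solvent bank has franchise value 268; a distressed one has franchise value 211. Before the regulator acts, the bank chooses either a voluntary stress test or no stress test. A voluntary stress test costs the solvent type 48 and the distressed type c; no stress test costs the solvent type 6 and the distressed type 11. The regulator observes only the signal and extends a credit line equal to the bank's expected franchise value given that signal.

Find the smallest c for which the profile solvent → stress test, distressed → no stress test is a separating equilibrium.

Under separation: stress test → solvent (pays 268); no stress test → distressed (pays 211).
Solvent: 268 − 48 = 220 ≥ 211 − 6 = 205. Holds regardless of c. ✓
Distressed: 211 − 11 ≥ 268 − c, so c ≥ 268 − 200 = 68.

68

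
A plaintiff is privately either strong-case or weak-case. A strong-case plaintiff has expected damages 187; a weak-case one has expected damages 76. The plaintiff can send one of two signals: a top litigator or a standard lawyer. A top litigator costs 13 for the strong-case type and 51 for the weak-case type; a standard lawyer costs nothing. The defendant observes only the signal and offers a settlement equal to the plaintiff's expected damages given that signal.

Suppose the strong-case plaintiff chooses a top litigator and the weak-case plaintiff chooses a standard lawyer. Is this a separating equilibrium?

Under separation the defendant infers type exactly: top litigator → strong-case (pays 187), standard lawyer → weak-case (pays 76).
Strong-case: top litigator gives 187 − 13 = 174; standard lawyer gives 76 − 0 = 76. No deviation. ✓
Weak-case: standard lawyer gives 76 − 0 = 76; top litigator gives 187 − 51 = 136. Would deviate. ✗

No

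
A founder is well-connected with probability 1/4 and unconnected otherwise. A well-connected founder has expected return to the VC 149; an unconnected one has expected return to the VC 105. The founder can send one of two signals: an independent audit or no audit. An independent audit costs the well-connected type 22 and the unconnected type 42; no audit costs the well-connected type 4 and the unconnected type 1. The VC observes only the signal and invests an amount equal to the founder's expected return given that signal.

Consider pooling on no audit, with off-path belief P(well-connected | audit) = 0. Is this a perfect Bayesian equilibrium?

Yes

At the pooled signal (no audit) the VC holds the prior 1/4 and pays 1/4·149 + 3/4·105 = 116. Off-path (audit) belief 0 gives 0·149 + 1·105 = 105.
Well-connected: no audit gives 116 − 4 = 112; audit gives 105 − 22 = 83. Stays. ✓
Unconnected: no audit gives 116 − 1 = 115; audit gives 105 − 42 = 63. Stays. ✓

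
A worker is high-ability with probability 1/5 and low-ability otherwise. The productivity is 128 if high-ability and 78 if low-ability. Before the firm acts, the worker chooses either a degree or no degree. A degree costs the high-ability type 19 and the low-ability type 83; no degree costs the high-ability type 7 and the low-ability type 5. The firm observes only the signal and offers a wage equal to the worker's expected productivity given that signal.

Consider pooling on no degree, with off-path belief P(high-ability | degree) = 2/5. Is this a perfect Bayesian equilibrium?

On the equilibrium path (no degree) the firm holds the prior 1/5 and pays 1/5·128 + 4/5·78 = 88. Off-path (degree) belief 2/5 gives 2/5·128 + 3/5·78 = 98.
High-ability: no degree gives 88 − 7 = 81; degree gives 98 − 19 = 79. Stays. ✓
Low-ability: no degree gives 88 − 5 = 83; degree gives 98 − 83 = 15. Stays. ✓
Beliefs are Bayes-consistent on-path and both types best-respond.

Yes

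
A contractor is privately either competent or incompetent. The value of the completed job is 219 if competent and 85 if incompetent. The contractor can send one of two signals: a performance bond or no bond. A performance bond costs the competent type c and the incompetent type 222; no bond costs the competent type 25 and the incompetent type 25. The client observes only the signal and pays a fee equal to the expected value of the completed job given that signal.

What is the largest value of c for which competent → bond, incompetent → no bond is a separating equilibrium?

Under separation: bond → competent (pays 219); no bond → incompetent (pays 85).
Incompetent: 85 − 25 = 60 ≥ 219 − 222 = -3. Holds regardless of c. ✓
Competent: 219 − c ≥ 85 − 25, so c ≤ 219 − 60 = 159.

159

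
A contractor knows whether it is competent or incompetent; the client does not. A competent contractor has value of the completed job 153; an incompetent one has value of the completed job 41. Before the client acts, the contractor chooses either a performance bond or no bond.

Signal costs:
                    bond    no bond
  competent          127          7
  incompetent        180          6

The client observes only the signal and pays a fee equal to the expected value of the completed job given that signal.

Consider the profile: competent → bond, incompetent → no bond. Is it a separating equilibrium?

No

If types separate, bond earns payment 153 and no bond earns 41.
Competent: bond gives 153 − 127 = 26; no bond gives 41 − 7 = 34. Would deviate. ✗
Incompetent: no bond gives 41 − 6 = 35; bond gives 153 − 180 = -27. No deviation. ✓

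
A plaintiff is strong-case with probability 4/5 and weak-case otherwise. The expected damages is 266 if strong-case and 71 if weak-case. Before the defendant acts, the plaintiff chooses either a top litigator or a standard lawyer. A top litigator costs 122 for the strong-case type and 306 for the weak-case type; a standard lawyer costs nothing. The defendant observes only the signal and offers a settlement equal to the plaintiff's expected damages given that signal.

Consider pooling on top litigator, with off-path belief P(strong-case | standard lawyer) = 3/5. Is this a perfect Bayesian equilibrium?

No

At the pooled signal (top litigator) the defendant holds the prior 4/5 and pays 4/5·266 + 1/5·71 = 227. Off-path (standard lawyer) belief 3/5 gives 3/5·266 + 2/5·71 = 188.
Strong-case: top litigator gives 227 − 122 = 105; standard lawyer gives 188 − 0 = 188. Deviates. ✗
Weak-case: top litigator gives 227 − 306 = -79; standard lawyer gives 188 − 0 = 188. Deviates. ✗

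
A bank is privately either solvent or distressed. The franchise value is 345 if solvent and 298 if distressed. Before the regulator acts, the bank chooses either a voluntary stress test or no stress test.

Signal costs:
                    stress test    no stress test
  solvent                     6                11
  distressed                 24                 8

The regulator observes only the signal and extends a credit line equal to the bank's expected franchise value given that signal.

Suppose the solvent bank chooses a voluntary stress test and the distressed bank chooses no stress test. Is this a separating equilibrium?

Under separation the regulator infers type exactly: stress test → solvent (pays 345), no stress test → distressed (pays 298).
Solvent: stress test gives 345 − 6 = 339; no stress test gives 298 − 11 = 287. No deviation. ✓
Distressed: no stress test gives 298 − 8 = 290; stress test gives 345 − 24 = 321. Would deviate. ✗

No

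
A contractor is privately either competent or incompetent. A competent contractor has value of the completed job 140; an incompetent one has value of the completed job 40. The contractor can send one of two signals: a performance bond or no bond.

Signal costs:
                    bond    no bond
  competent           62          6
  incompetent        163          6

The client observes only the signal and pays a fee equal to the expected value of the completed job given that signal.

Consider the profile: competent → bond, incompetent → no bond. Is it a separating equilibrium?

Yes

If types separate, bond earns payment 140 and no bond earns 40.
Competent: bond gives 140 − 62 = 78; no bond gives 40 − 6 = 34. No deviation. ✓
Incompetent: no bond gives 40 − 6 = 34; bond gives 140 − 163 = -23. No deviation. ✓
Both incentive constraints hold.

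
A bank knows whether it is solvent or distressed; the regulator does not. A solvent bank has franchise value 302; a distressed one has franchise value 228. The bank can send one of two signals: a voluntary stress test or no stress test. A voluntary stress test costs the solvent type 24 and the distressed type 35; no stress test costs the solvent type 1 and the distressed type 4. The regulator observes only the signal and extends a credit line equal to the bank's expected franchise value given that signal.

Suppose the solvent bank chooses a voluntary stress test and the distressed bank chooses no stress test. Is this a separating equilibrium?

No

If types separate, stress test earns payment 302 and no stress test earns 228.
Solvent: stress test gives 302 − 24 = 278; no stress test gives 228 − 1 = 227. No deviation. ✓
Distressed: no stress test gives 228 − 4 = 224; stress test gives 302 − 35 = 267. Would deviate. ✗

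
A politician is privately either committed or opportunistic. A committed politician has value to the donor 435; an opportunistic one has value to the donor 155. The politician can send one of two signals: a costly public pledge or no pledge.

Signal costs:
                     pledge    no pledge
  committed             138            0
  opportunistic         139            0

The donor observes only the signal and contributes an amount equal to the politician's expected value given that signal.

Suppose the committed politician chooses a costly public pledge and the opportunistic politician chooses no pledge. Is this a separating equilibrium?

If types separate, pledge earns payment 435 and no pledge earns 155.
Committed: pledge gives 435 − 138 = 297; no pledge gives 155 − 0 = 155. No deviation. ✓
Opportunistic: no pledge gives 155 − 0 = 155; pledge gives 435 − 139 = 296. Would deviate. ✗

No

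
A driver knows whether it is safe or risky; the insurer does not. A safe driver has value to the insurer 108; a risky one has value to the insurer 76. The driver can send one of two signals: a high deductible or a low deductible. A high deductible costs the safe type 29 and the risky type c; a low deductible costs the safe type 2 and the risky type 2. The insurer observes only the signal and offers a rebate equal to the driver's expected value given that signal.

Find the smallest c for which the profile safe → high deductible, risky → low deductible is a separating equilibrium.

34

Under separation: high deductible → safe (pays 108); low deductible → risky (pays 76).
Safe: 108 − 29 = 79 ≥ 76 − 2 = 74. Holds regardless of c. ✓
Risky: 76 − 2 ≥ 108 − c, so c ≥ 108 − 74 = 34.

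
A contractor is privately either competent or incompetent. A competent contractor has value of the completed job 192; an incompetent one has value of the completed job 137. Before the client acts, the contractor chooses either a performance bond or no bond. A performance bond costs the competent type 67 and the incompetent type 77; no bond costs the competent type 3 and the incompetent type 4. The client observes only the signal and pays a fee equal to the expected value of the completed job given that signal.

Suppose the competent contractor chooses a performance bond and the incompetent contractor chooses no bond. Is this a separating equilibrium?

If types separate, bond earns payment 192 and no bond earns 137.
Competent: bond gives 192 − 67 = 125; no bond gives 137 − 3 = 134. Would deviate. ✗
Incompetent: no bond gives 137 − 4 = 133; bond gives 192 − 77 = 115. No deviation. ✓

No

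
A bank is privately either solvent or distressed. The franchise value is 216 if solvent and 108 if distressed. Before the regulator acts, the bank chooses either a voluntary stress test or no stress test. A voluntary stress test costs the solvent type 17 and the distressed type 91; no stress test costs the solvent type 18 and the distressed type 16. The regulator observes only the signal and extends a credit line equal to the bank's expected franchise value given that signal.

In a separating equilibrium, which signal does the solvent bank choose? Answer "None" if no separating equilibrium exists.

Try solvent → stress test, distressed → no stress test:
  Under separation the regulator infers type exactly: stress test → solvent (pays 216), no stress test → distressed (pays 108).
  Solvent: stress test gives 216 − 17 = 199; no stress test gives 108 − 18 = 90. No deviation. ✓
  Distressed: no stress test gives 108 − 16 = 92; stress test gives 216 − 91 = 125. Would deviate. ✗
Try solvent → no stress test, distressed → stress test:
  Under separation the regulator infers type exactly: no stress test → solvent (pays 216), stress test → distressed (pays 108).
  Solvent: no stress test gives 216 − 18 = 198; stress test gives 108 − 17 = 91. No deviation. ✓
  Distressed: stress test gives 108 − 91 = 17; no stress test gives 216 − 16 = 200. Would deviate. ✗
Neither assignment is incentive-compatible.

None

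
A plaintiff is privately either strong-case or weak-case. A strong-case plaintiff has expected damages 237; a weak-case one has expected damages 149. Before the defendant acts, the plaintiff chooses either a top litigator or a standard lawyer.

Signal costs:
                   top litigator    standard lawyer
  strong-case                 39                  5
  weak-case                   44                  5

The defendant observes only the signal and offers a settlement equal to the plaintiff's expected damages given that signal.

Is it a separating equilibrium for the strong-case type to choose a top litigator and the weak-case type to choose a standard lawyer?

No

If types separate, top litigator earns payment 237 and standard lawyer earns 149.
Strong-case: top litigator gives 237 − 39 = 198; standard lawyer gives 149 − 5 = 144. No deviation. ✓
Weak-case: standard lawyer gives 149 − 5 = 144; top litigator gives 237 − 44 = 193. Would deviate. ✗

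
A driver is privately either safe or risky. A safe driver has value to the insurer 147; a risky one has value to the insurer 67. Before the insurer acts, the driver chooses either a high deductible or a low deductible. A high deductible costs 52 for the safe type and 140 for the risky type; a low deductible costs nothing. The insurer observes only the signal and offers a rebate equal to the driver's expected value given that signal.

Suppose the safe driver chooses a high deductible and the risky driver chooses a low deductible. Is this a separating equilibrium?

If types separate, high deductible earns payment 147 and low deductible earns 67.
Safe: high deductible gives 147 − 52 = 95; low deductible gives 67 − 0 = 67. No deviation. ✓
Risky: low deductible gives 67 − 0 = 67; high deductible gives 147 − 140 = 7. No deviation. ✓
Neither type gains from mimicking the other.

Yes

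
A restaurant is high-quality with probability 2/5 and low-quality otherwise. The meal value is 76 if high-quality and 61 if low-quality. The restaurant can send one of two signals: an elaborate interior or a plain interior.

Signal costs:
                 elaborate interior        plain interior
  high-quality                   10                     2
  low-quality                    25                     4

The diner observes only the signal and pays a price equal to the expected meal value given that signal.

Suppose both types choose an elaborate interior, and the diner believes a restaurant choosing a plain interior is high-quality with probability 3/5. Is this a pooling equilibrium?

On the equilibrium path (elaborate interior) the diner holds the prior 2/5 and pays 2/5·76 + 3/5·61 = 67. Off-path (plain interior) belief 3/5 gives 3/5·76 + 2/5·61 = 70.
High-quality: elaborate interior gives 67 − 10 = 57; plain interior gives 70 − 2 = 68. Deviates. ✗
Low-quality: elaborate interior gives 67 − 25 = 42; plain interior gives 70 − 4 = 66. Deviates. ✗

No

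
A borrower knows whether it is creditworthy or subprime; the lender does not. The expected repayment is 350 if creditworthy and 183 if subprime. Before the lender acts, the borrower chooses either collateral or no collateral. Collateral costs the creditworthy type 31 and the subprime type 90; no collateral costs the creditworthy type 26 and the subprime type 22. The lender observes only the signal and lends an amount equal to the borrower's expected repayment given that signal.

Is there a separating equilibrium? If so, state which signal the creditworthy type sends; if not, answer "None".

None

Try creditworthy → collateral, subprime → no collateral:
  Under separation the lender infers type exactly: collateral → creditworthy (pays 350), no collateral → subprime (pays 183).
  Creditworthy: collateral gives 350 − 31 = 319; no collateral gives 183 − 26 = 157. No deviation. ✓
  Subprime: no collateral gives 183 − 22 = 161; collateral gives 350 − 90 = 260. Would deviate. ✗
Try creditworthy → no collateral, subprime → collateral:
  Under separation the lender infers type exactly: no collateral → creditworthy (pays 350), collateral → subprime (pays 183).
  Creditworthy: no collateral gives 350 − 26 = 324; collateral gives 183 − 31 = 152. No deviation. ✓
  Subprime: collateral gives 183 − 90 = 93; no collateral gives 350 − 22 = 328. Would deviate. ✗
Neither assignment is incentive-compatible.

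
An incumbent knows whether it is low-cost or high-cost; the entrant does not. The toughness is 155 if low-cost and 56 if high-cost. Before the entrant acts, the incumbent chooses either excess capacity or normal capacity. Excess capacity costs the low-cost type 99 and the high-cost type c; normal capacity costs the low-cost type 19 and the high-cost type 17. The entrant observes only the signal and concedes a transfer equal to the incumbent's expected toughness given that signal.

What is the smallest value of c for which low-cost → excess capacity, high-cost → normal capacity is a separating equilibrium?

116

Under separation: excess capacity → low-cost (pays 155); normal capacity → high-cost (pays 56).
Low-cost: 155 − 99 = 56 ≥ 56 − 19 = 37. Holds regardless of c. ✓
High-cost: 56 − 17 ≥ 155 − c, so c ≥ 155 − 39 = 116.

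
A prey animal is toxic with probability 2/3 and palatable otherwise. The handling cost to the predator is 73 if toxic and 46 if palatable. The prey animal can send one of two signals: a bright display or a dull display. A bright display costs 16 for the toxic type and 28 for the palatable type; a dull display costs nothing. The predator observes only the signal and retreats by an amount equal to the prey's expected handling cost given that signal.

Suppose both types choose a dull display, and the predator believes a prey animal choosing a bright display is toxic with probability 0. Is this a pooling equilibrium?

At the pooled signal (dull display) the predator holds the prior 2/3 and pays 2/3·73 + 1/3·46 = 64. Off-path (bright display) belief 0 gives 0·73 + 1·46 = 46.
Toxic: dull display gives 64 − 0 = 64; bright display gives 46 − 16 = 30. Stays. ✓
Palatable: dull display gives 64 − 0 = 64; bright display gives 46 − 28 = 18. Stays. ✓

Yes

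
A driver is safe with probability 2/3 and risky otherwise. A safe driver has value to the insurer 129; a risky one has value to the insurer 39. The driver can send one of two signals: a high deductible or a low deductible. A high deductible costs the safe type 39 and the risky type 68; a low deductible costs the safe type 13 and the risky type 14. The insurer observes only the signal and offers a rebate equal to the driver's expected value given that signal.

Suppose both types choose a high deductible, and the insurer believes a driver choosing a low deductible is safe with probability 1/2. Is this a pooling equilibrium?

At the pooled signal (high deductible) the insurer holds the prior 2/3 and pays 2/3·129 + 1/3·39 = 99. Off-path (low deductible) belief 1/2 gives 1/2·129 + 1/2·39 = 84.
Safe: high deductible gives 99 − 39 = 60; low deductible gives 84 − 13 = 71. Deviates. ✗
Risky: high deductible gives 99 − 68 = 31; low deductible gives 84 − 14 = 70. Deviates. ✗

No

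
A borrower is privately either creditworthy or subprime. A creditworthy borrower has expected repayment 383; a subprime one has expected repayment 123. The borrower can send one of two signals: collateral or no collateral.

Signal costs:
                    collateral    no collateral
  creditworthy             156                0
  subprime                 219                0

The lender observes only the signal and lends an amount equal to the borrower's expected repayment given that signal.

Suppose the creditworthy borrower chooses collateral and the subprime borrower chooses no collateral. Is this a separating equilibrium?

If types separate, collateral earns payment 383 and no collateral earns 123.
Creditworthy: collateral gives 383 − 156 = 227; no collateral gives 123 − 0 = 123. No deviation. ✓
Subprime: no collateral gives 123 − 0 = 123; collateral gives 383 − 219 = 164. Would deviate. ✗

No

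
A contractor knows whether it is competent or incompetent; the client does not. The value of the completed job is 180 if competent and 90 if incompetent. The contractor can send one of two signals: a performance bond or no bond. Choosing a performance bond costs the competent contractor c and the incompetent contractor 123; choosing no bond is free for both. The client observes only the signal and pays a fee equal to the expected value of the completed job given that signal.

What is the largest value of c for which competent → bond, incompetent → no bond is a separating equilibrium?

Under separation: bond → competent (pays 180); no bond → incompetent (pays 90).
Incompetent: 90 − 0 = 90 ≥ 180 − 123 = 57. Holds regardless of c. ✓
Competent: 180 − c ≥ 90 − 0, so c ≤ 180 − 90 = 90.

90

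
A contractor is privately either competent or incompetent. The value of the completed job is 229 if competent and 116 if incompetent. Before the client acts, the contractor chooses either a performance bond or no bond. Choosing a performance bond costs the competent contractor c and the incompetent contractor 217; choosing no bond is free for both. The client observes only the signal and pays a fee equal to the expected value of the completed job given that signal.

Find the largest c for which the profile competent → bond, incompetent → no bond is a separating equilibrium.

Under separation: bond → competent (pays 229); no bond → incompetent (pays 116).
Incompetent: 116 − 0 = 116 ≥ 229 − 217 = 12. Holds regardless of c. ✓
Competent: 229 − c ≥ 116 − 0, so c ≤ 229 − 116 = 113.

113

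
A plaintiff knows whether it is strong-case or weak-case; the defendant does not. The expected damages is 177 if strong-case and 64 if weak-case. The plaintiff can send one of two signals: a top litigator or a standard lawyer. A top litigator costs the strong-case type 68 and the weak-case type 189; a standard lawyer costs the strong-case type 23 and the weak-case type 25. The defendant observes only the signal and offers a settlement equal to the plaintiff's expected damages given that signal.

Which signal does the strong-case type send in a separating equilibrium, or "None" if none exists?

Try strong-case → top litigator, weak-case → standard lawyer:
  Under separation the defendant infers type exactly: top litigator → strong-case (pays 177), standard lawyer → weak-case (pays 64).
  Strong-case: top litigator gives 177 − 68 = 109; standard lawyer gives 64 − 23 = 41. No deviation. ✓
  Weak-case: standard lawyer gives 64 − 25 = 39; top litigator gives 177 − 189 = -12. No deviation. ✓
Both hold — the strong-case type sends top litigator.

top litigator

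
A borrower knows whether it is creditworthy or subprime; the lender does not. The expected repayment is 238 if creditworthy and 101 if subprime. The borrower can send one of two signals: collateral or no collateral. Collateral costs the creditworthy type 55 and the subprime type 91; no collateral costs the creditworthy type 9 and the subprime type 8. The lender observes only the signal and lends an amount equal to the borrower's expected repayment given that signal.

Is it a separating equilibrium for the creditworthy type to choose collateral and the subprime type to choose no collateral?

No

If types separate, collateral earns payment 238 and no collateral earns 101.
Creditworthy: collateral gives 238 − 55 = 183; no collateral gives 101 − 9 = 92. No deviation. ✓
Subprime: no collateral gives 101 − 8 = 93; collateral gives 238 − 91 = 147. Would deviate. ✗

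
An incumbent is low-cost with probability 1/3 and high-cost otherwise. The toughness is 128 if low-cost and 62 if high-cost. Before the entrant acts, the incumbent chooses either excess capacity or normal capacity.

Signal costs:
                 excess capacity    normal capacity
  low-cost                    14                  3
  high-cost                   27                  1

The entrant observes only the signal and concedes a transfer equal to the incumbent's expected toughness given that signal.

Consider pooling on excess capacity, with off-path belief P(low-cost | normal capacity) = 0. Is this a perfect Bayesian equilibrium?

No

On the equilibrium path (excess capacity) the entrant holds the prior 1/3 and pays 1/3·128 + 2/3·62 = 84. Off-path (normal capacity) belief 0 gives 0·128 + 1·62 = 62.
Low-cost: excess capacity gives 84 − 14 = 70; normal capacity gives 62 − 3 = 59. Stays. ✓
High-cost: excess capacity gives 84 − 27 = 57; normal capacity gives 62 − 1 = 61. Deviates. ✗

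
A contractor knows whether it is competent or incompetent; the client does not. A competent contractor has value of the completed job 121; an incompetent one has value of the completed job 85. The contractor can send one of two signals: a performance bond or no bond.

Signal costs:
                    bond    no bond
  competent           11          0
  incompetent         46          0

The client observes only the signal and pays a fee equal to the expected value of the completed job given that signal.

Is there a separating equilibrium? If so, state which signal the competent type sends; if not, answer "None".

Try competent → bond, incompetent → no bond:
  Under separation the client infers type exactly: bond → competent (pays 121), no bond → incompetent (pays 85).
  Competent: bond gives 121 − 11 = 110; no bond gives 85 − 0 = 85. No deviation. ✓
  Incompetent: no bond gives 85 − 0 = 85; bond gives 121 − 46 = 75. No deviation. ✓
Both hold — the competent type sends bond.

bond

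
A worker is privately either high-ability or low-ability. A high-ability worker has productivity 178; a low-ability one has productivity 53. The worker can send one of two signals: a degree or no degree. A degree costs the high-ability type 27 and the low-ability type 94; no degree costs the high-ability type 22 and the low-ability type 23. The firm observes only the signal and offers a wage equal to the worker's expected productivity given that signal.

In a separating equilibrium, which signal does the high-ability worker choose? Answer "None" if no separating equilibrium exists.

None

Try high-ability → degree, low-ability → no degree:
  If types separate, degree earns payment 178 and no degree earns 53.
  High-ability: degree gives 178 − 27 = 151; no degree gives 53 − 22 = 31. No deviation. ✓
  Low-ability: no degree gives 53 − 23 = 30; degree gives 178 − 94 = 84. Would deviate. ✗
Try high-ability → no degree, low-ability → degree:
  If types separate, no degree earns payment 178 and degree earns 53.
  High-ability: no degree gives 178 − 22 = 156; degree gives 53 − 27 = 26. No deviation. ✓
  Low-ability: degree gives 53 − 94 = -41; no degree gives 178 − 23 = 155. Would deviate. ✗
Neither assignment is incentive-compatible.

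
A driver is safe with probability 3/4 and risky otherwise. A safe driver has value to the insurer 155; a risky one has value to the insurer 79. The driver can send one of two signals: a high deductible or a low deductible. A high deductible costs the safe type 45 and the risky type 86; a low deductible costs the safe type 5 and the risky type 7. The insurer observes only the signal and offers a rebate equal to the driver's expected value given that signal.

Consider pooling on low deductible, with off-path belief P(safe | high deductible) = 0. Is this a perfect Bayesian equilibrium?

On the equilibrium path (low deductible) the insurer holds the prior 3/4 and pays 3/4·155 + 1/4·79 = 136. Off-path (high deductible) belief 0 gives 0·155 + 1·79 = 79.
Safe: low deductible gives 136 − 5 = 131; high deductible gives 79 − 45 = 34. Stays. ✓
Risky: low deductible gives 136 − 7 = 129; high deductible gives 79 − 86 = -7. Stays. ✓
Beliefs are Bayes-consistent on-path and both types best-respond.

Yes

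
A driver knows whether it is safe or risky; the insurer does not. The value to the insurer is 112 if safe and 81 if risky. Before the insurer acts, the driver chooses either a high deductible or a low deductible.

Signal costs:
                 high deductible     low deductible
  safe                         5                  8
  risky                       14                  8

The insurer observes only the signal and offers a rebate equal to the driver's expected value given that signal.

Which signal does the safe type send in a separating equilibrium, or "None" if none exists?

None

Try safe → high deductible, risky → low deductible:
  Under separation the insurer infers type exactly: high deductible → safe (pays 112), low deductible → risky (pays 81).
  Safe: high deductible gives 112 − 5 = 107; low deductible gives 81 − 8 = 73. No deviation. ✓
  Risky: low deductible gives 81 − 8 = 73; high deductible gives 112 − 14 = 98. Would deviate. ✗
Try safe → low deductible, risky → high deductible:
  Under separation the insurer infers type exactly: low deductible → safe (pays 112), high deductible → risky (pays 81).
  Safe: low deductible gives 112 − 8 = 104; high deductible gives 81 − 5 = 76. No deviation. ✓
  Risky: high deductible gives 81 − 14 = 67; low deductible gives 112 − 8 = 104. Would deviate. ✗
Neither assignment is incentive-compatible.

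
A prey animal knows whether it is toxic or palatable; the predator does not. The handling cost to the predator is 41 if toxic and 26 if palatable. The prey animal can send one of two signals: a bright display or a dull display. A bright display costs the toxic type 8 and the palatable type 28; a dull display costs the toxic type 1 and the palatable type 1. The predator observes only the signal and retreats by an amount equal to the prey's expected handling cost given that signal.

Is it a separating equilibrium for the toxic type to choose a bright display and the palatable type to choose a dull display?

If types separate, bright display earns payment 41 and dull display earns 26.
Toxic: bright display gives 41 − 8 = 33; dull display gives 26 − 1 = 25. No deviation. ✓
Palatable: dull display gives 26 − 1 = 25; bright display gives 41 − 28 = 13. No deviation. ✓
Both incentive constraints hold.

Yes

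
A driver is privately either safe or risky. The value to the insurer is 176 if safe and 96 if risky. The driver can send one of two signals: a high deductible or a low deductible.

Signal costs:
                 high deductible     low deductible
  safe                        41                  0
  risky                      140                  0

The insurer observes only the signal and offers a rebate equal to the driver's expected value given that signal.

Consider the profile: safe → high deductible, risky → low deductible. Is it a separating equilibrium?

Yes

If types separate, high deductible earns payment 176 and low deductible earns 96.
Safe: high deductible gives 176 − 41 = 135; low deductible gives 96 − 0 = 96. No deviation. ✓
Risky: low deductible gives 96 − 0 = 96; high deductible gives 176 − 140 = 36. No deviation. ✓
Neither type gains from mimicking the other.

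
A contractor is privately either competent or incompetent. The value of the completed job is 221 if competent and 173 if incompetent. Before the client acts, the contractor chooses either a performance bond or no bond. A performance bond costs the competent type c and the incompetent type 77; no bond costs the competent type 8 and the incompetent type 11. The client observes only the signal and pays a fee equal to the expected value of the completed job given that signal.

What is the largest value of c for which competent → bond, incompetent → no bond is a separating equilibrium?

56

Under separation: bond → competent (pays 221); no bond → incompetent (pays 173).
Incompetent: 173 − 11 = 162 ≥ 221 − 77 = 144. Holds regardless of c. ✓
Competent: 221 − c ≥ 173 − 8, so c ≤ 221 − 165 = 56.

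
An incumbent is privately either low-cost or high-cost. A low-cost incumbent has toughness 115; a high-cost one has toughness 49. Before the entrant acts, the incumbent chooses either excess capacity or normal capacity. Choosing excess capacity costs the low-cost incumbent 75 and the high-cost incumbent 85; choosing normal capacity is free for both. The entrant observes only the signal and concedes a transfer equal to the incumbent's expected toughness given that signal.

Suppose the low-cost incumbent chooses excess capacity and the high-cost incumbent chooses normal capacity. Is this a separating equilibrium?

If types separate, excess capacity earns payment 115 and normal capacity earns 49.
Low-cost: excess capacity gives 115 − 75 = 40; normal capacity gives 49 − 0 = 49. Would deviate. ✗
High-cost: normal capacity gives 49 − 0 = 49; excess capacity gives 115 − 85 = 30. No deviation. ✓

No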